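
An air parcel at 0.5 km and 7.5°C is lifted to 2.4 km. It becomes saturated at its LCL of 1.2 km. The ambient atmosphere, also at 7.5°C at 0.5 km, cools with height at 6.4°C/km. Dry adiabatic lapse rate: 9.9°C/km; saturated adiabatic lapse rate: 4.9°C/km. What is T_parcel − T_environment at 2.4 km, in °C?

-0.65°C (parcel cooler than environment)

Parcel:
  500 → 1200 m (dry, 9.9°C/km): ΔT = -9.9 × 0.7 = -6.93°C → T = 0.57°C
  1200 → 2400 m (saturated, 4.9°C/km): ΔT = -4.9 × 1.2 = -5.88°C → T = -5.31°C
Environment:
  500 → 2400 m (environment, 6.4°C/km): ΔT = -6.4 × 1.9 = -12.16°C → T = -4.66°C
T_parcel − T_env = -5.31 − (-4.66) = -0.65°C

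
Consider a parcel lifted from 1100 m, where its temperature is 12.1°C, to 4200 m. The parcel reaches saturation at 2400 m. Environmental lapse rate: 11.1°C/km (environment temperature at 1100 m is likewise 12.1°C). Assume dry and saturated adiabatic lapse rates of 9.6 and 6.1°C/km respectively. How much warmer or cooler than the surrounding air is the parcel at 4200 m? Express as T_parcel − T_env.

Parcel:
  From 1100 m to 2400 m (dry): cools by 9.6 × 1.3 = 12.48°C, giving -0.38°C.
  From 2400 m to 4200 m (saturated): cools by 6.1 × 1.8 = 10.98°C, giving -11.36°C.
Environment:
  From 1100 m to 4200 m (environment): cools by 11.1 × 3.1 = 34.41°C, giving -22.31°C.
T_parcel − T_env = -11.36 − (-22.31) = +10.95°C

+10.95°C (parcel warmer than environment)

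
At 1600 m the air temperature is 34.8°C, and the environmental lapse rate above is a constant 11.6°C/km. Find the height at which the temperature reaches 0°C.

Height above start = (34.8 − 0) / 11.6 = 3 km
Altitude = 1600 m + 3000 m = 4600 m

4600 m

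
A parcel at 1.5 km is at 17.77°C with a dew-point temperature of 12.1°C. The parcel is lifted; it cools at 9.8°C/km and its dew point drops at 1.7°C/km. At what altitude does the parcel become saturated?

2.2 km

T and T_d converge at 9.8 − 1.7 = 8.1°C per km
Height above start = (17.77 − 12.1) / 8.1 = 0.7 km
LCL altitude = 1500 m + 700 m = 2200 m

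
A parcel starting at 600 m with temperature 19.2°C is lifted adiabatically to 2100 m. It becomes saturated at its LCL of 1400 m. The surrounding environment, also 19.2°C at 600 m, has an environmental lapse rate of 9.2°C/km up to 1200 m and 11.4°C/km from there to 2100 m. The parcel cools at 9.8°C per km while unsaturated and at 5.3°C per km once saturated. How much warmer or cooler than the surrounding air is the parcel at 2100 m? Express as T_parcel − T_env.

Parcel:
  600 → 1400 m (dry, 9.8°C/km): ΔT = -9.8 × 0.8 = -7.84°C → T = 11.36°C
  1400 → 2100 m (saturated, 5.3°C/km): ΔT = -5.3 × 0.7 = -3.71°C → T = 7.65°C
Environment:
  600 → 1200 m (environment, lower layer, 9.2°C/km): ΔT = -9.2 × 0.6 = -5.52°C → T = 13.68°C
  1200 → 2100 m (environment, upper layer, 11.4°C/km): ΔT = -11.4 × 0.9 = -10.26°C → T = 3.42°C
T_parcel − T_env = 7.65 − 3.42 = +4.23°C

+4.23°C (parcel warmer than environment)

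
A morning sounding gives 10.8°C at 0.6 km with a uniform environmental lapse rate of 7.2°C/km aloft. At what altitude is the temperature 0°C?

Height above start = (10.8 − 0) / 7.2 = 1.5 km
Altitude = 600 m + 1500 m = 2100 m

2.1 km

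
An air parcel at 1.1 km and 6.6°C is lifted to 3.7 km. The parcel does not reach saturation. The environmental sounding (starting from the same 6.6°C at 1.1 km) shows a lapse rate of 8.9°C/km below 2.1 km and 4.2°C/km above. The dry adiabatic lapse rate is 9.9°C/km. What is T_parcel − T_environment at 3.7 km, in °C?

-10.12°C (parcel cooler than environment)

Parcel:
  Dry to 3700 m: -9.9 × 2.6 km = -25.74°C, so T = -19.14°C.
Environment:
  Environment, lower layer to 2100 m: -8.9 × 1 km = -8.9°C, so T = -2.3°C.
  Environment, upper layer to 3700 m: -4.2 × 1.6 km = -6.72°C, so T = -9.02°C.
T_parcel − T_env = -19.14 − (-9.02) = -10.12°C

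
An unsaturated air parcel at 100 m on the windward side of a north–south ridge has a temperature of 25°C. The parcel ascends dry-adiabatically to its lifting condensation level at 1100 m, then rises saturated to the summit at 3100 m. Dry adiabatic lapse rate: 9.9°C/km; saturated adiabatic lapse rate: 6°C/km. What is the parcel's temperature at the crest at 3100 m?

3.1°C

100 → 1100 m (dry, 9.9°C/km): ΔT = -9.9 × 1 = -9.9°C → T = 15.1°C
1100 → 3100 m (saturated, 6°C/km): ΔT = -6 × 2 = -12°C → T = 3.1°C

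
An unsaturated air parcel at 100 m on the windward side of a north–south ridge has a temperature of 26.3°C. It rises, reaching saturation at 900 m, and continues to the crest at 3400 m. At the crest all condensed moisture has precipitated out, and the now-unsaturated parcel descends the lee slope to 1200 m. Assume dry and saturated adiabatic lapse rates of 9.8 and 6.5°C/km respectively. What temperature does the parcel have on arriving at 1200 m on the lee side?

23.77°C

100 → 900 m (dry, 9.8°C/km): ΔT = -9.8 × 0.8 = -7.84°C → T = 18.46°C
900 → 3400 m (saturated, 6.5°C/km): ΔT = -6.5 × 2.5 = -16.25°C → T = 2.21°C
3400 → 1200 m (dry descent, 9.8°C/km): ΔT = +9.8 × 2.2 = +21.56°C → T = 23.77°C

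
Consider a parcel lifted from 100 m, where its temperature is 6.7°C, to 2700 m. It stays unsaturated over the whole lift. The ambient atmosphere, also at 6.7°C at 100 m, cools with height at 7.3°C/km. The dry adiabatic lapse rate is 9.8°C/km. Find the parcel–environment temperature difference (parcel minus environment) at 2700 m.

-6.5°C (parcel cooler than environment)

Parcel:
  100–2700 m, dry: Δz = 2.6 km ⇒ ΔT = -25.48°C; T = -18.78°C
Environment:
  100–2700 m, environment: Δz = 2.6 km ⇒ ΔT = -18.98°C; T = -12.28°C
T_parcel − T_env = -18.78 − (-12.28) = -6.5°C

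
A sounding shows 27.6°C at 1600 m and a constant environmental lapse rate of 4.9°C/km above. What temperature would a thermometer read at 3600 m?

1600–3600 m, environmental: Δz = 2 km ⇒ ΔT = -9.8°C; T = 17.8°C

17.8°C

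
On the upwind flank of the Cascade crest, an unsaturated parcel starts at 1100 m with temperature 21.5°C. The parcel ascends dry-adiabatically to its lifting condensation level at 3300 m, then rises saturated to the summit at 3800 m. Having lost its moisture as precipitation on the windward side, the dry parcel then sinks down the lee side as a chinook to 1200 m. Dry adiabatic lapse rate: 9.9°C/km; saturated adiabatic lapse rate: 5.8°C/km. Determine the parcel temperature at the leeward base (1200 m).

22.56°C

From 1100 m to 3300 m (dry): cools by 9.9 × 2.2 = 21.78°C, giving -0.28°C.
From 3300 m to 3800 m (saturated): cools by 5.8 × 0.5 = 2.9°C, giving -3.18°C.
From 3800 m to 1200 m (dry descent): warms by 9.9 × 2.6 = 25.74°C, giving 22.56°C.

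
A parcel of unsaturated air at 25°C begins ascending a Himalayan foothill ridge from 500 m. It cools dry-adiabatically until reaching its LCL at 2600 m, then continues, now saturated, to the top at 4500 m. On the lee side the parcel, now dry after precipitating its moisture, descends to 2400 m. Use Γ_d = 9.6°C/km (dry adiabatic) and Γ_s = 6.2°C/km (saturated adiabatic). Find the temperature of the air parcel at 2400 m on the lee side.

13.22°C

From 500 m to 2600 m (dry): cools by 9.6 × 2.1 = 20.16°C, giving 4.84°C.
From 2600 m to 4500 m (saturated): cools by 6.2 × 1.9 = 11.78°C, giving -6.94°C.
From 4500 m to 2400 m (dry descent): warms by 9.6 × 2.1 = 20.16°C, giving 13.22°C.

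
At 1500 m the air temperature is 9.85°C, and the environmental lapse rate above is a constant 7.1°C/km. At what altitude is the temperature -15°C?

Height above start = (9.85 − (-15)) / 7.1 = 3.5 km
Altitude = 1500 m + 3500 m = 5000 m

5000 m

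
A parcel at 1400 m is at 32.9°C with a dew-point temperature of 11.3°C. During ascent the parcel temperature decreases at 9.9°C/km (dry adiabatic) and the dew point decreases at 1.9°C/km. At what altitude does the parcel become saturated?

T and T_d converge at 9.9 − 1.9 = 8°C per km
Height above start = (32.9 − 11.3) / 8 = 2.7 km
LCL altitude = 1400 m + 2700 m = 4100 m

4100 m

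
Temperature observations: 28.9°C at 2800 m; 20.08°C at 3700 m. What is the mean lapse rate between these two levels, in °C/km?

Γ = −ΔT/Δz = (28.9 − 20.08) / (3700 − 2800) m
  = 8.82°C / 0.9 km = 9.8°C/km

9.8°C/km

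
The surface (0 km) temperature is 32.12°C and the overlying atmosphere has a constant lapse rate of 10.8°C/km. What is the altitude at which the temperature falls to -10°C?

Height above start = (32.12 − (-10)) / 10.8 = 3.9 km
Altitude = 0 m + 3900 m = 3900 m

3.9 km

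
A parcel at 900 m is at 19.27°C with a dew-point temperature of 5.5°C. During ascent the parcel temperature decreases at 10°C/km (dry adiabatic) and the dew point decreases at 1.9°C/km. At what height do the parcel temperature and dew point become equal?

2600 m

T and T_d converge at 10 − 1.9 = 8.1°C per km
Height above start = (19.27 − 5.5) / 8.1 = 1.7 km
LCL altitude = 900 m + 1700 m = 2600 m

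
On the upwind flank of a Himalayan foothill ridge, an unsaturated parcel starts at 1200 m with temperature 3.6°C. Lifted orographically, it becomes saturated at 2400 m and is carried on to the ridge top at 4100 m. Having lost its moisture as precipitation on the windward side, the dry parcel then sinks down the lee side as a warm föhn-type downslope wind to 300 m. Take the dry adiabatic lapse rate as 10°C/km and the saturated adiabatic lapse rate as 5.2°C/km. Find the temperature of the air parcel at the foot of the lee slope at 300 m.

20.76°C

1200 → 2400 m (dry, 10°C/km): ΔT = -10 × 1.2 = -12°C → T = -8.4°C
2400 → 4100 m (saturated, 5.2°C/km): ΔT = -5.2 × 1.7 = -8.84°C → T = -17.24°C
4100 → 300 m (dry descent, 10°C/km): ΔT = +10 × 3.8 = +38°C → T = 20.76°C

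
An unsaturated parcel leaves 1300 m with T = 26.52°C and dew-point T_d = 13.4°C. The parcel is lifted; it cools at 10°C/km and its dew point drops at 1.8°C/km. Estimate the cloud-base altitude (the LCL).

2900 m

T and T_d converge at 10 − 1.8 = 8.2°C per km
Height above start = (26.52 − 13.4) / 8.2 = 1.6 km
LCL altitude = 1300 m + 1600 m = 2900 m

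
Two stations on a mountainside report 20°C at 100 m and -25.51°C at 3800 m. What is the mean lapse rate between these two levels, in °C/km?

12.3°C/km

Γ = −ΔT/Δz = (20 − (-25.51)) / (3800 − 100) m
  = 45.51°C / 3.7 km = 12.3°C/km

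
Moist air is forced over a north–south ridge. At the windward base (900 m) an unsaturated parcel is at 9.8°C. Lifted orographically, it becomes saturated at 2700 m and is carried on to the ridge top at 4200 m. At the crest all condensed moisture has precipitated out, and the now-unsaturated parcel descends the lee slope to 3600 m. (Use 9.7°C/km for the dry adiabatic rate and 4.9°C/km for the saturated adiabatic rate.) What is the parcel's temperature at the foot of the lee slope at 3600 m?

From 900 m to 2700 m (dry): cools by 9.7 × 1.8 = 17.46°C, giving -7.66°C.
From 2700 m to 4200 m (saturated): cools by 4.9 × 1.5 = 7.35°C, giving -15.01°C.
From 4200 m to 3600 m (dry descent): warms by 9.7 × 0.6 = 5.82°C, giving -9.19°C.

-9.19°C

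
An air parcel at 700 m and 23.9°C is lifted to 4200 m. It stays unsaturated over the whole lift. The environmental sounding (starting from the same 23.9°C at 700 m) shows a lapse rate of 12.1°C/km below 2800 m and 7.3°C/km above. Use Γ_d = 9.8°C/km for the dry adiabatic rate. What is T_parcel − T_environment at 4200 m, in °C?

Parcel:
  700 → 4200 m (dry, 9.8°C/km): ΔT = -9.8 × 3.5 = -34.3°C → T = -10.4°C
Environment:
  700 → 2800 m (environment, lower layer, 12.1°C/km): ΔT = -12.1 × 2.1 = -25.41°C → T = -1.51°C
  2800 → 4200 m (environment, upper layer, 7.3°C/km): ΔT = -7.3 × 1.4 = -10.22°C → T = -11.73°C
T_parcel − T_env = -10.4 − (-11.73) = +1.33°C

+1.33°C (parcel warmer than environment)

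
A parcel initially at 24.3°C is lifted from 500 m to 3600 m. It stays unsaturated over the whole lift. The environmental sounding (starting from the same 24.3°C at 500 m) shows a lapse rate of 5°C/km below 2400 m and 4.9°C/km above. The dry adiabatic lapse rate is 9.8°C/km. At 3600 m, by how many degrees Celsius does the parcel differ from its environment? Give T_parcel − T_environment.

Parcel:
  500–3600 m, dry: Δz = 3.1 km ⇒ ΔT = -30.38°C; T = -6.08°C
Environment:
  500–2400 m, environment, lower layer: Δz = 1.9 km ⇒ ΔT = -9.5°C; T = 14.8°C
  2400–3600 m, environment, upper layer: Δz = 1.2 km ⇒ ΔT = -5.88°C; T = 8.92°C
T_parcel − T_env = -6.08 − 8.92 = -15°C

-15°C (parcel cooler than environment)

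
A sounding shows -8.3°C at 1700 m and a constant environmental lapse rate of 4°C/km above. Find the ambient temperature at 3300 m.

1700 → 3300 m (environmental, 4°C/km): ΔT = -4 × 1.6 = -6.4°C → T = -14.7°C

-14.7°C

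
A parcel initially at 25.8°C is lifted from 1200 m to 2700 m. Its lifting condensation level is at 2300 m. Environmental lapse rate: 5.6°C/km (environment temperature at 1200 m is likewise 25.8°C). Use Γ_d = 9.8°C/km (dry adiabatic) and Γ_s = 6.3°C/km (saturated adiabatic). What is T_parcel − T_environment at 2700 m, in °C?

Parcel:
  1200 → 2300 m (dry, 9.8°C/km): ΔT = -9.8 × 1.1 = -10.78°C → T = 15.02°C
  2300 → 2700 m (saturated, 6.3°C/km): ΔT = -6.3 × 0.4 = -2.52°C → T = 12.5°C
Environment:
  1200 → 2700 m (environment, 5.6°C/km): ΔT = -5.6 × 1.5 = -8.4°C → T = 17.4°C
T_parcel − T_env = 12.5 − 17.4 = -4.9°C

-4.9°C (parcel cooler than environment)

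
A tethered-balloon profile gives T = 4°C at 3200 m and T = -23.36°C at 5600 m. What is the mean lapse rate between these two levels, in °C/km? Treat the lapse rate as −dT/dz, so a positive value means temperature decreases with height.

Γ = −ΔT/Δz = (4 − (-23.36)) / (5600 − 3200) m
  = 27.36°C / 2.4 km = 11.4°C/km

11.4°C/km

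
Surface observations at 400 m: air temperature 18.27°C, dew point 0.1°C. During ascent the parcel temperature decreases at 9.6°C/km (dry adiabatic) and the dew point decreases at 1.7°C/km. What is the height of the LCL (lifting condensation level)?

2700 m

T and T_d converge at 9.6 − 1.7 = 7.9°C per km
Height above start = (18.27 − 0.1) / 7.9 = 2.3 km
LCL altitude = 400 m + 2300 m = 2700 m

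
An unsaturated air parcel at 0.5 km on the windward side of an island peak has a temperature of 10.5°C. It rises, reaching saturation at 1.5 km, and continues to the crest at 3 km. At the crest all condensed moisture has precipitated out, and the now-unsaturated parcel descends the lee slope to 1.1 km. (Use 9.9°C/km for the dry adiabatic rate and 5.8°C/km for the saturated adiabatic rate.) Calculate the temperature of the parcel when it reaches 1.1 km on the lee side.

10.71°C

500–1500 m, dry: Δz = 1 km ⇒ ΔT = -9.9°C; T = 0.6°C
1500–3000 m, saturated: Δz = 1.5 km ⇒ ΔT = -8.7°C; T = -8.1°C
3000–1100 m, dry descent: Δz = 1.9 km ⇒ ΔT = +18.81°C; T = 10.71°C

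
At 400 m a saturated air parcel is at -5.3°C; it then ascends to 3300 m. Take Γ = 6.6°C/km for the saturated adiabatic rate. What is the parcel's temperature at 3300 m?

From 400 m to 3300 m (saturated adiabatic): cools by 6.6 × 2.9 = 19.14°C, giving -24.44°C.

-24.44°C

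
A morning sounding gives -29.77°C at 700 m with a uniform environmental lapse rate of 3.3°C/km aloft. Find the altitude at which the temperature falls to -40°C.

Height above start = (-29.77 − (-40)) / 3.3 = 3.1 km
Altitude = 700 m + 3100 m = 3800 m

3800 m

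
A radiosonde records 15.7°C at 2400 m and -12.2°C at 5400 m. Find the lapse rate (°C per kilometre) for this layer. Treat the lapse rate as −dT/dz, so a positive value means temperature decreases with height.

9.3°C/km

Γ = −ΔT/Δz = (15.7 − (-12.2)) / (5400 − 2400) m
  = 27.9°C / 3 km = 9.3°C/km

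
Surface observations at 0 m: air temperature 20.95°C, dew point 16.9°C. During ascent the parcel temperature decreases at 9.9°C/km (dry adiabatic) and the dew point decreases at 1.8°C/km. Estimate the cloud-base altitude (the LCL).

T and T_d converge at 9.9 − 1.8 = 8.1°C per km
Height above start = (20.95 − 16.9) / 8.1 = 0.5 km
LCL altitude = 0 m + 500 m = 500 m

500 m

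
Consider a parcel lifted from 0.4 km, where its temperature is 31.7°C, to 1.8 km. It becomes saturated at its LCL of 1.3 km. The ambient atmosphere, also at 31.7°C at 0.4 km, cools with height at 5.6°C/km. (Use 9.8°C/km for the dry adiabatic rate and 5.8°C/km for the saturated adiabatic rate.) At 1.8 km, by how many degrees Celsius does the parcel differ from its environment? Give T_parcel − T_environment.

-3.88°C (parcel cooler than environment)

Parcel:
  400–1300 m, dry: Δz = 0.9 km ⇒ ΔT = -8.82°C; T = 22.88°C
  1300–1800 m, saturated: Δz = 0.5 km ⇒ ΔT = -2.9°C; T = 19.98°C
Environment:
  400–1800 m, environment: Δz = 1.4 km ⇒ ΔT = -7.84°C; T = 23.86°C
T_parcel − T_env = 19.98 − 23.86 = -3.88°C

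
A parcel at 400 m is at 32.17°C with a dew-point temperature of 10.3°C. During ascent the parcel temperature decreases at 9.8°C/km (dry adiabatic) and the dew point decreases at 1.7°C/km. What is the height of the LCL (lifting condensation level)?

T and T_d converge at 9.8 − 1.7 = 8.1°C per km
Height above start = (32.17 − 10.3) / 8.1 = 2.7 km
LCL altitude = 400 m + 2700 m = 3100 m

3100 m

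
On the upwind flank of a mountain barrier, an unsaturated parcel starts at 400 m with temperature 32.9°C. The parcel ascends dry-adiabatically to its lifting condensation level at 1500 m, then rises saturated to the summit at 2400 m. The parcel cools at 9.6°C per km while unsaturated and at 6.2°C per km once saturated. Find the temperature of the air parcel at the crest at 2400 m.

400–1500 m, dry: Δz = 1.1 km ⇒ ΔT = -10.56°C; T = 22.34°C
1500–2400 m, saturated: Δz = 0.9 km ⇒ ΔT = -5.58°C; T = 16.76°C

16.76°C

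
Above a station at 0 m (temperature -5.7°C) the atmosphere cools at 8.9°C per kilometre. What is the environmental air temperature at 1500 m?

-19.05°C

0–1500 m, environmental: Δz = 1.5 km ⇒ ΔT = -13.35°C; T = -19.05°C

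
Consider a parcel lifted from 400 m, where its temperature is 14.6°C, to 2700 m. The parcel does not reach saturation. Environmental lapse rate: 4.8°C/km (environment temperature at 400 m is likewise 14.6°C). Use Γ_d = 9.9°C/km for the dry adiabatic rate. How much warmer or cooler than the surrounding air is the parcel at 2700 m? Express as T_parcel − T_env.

-11.73°C (parcel cooler than environment)

Parcel:
  400 → 2700 m (dry, 9.9°C/km): ΔT = -9.9 × 2.3 = -22.77°C → T = -8.17°C
Environment:
  400 → 2700 m (environment, 4.8°C/km): ΔT = -4.8 × 2.3 = -11.04°C → T = 3.56°C
T_parcel − T_env = -8.17 − 3.56 = -11.73°C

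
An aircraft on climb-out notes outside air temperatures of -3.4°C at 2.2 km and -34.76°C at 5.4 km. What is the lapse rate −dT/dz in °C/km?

9.8°C/km

Γ = −ΔT/Δz = (-3.4 − (-34.76)) / (5400 − 2200) m
  = 31.36°C / 3.2 km = 9.8°C/km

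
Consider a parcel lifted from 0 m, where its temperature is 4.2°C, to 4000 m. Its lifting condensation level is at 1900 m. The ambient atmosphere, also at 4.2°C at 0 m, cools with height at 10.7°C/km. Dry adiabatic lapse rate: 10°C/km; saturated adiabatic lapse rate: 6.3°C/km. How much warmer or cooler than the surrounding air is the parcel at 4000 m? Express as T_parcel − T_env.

+10.57°C (parcel warmer than environment)

Parcel:
  From 0 m to 1900 m (dry): cools by 10 × 1.9 = 19°C, giving -14.8°C.
  From 1900 m to 4000 m (saturated): cools by 6.3 × 2.1 = 13.23°C, giving -28.03°C.
Environment:
  From 0 m to 4000 m (environment): cools by 10.7 × 4 = 42.8°C, giving -38.6°C.
T_parcel − T_env = -28.03 − (-38.6) = +10.57°C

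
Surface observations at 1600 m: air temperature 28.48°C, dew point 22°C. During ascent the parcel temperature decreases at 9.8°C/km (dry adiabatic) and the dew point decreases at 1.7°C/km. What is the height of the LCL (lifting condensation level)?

T and T_d converge at 9.8 − 1.7 = 8.1°C per km
Height above start = (28.48 − 22) / 8.1 = 0.8 km
LCL altitude = 1600 m + 800 m = 2400 m

2400 m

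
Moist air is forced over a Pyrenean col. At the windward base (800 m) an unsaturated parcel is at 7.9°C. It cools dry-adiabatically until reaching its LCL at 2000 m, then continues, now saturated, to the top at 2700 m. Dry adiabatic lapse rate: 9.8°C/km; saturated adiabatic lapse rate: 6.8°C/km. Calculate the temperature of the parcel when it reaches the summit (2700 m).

From 800 m to 2000 m (dry): cools by 9.8 × 1.2 = 11.76°C, giving -3.86°C.
From 2000 m to 2700 m (saturated): cools by 6.8 × 0.7 = 4.76°C, giving -8.62°C.

-8.62°C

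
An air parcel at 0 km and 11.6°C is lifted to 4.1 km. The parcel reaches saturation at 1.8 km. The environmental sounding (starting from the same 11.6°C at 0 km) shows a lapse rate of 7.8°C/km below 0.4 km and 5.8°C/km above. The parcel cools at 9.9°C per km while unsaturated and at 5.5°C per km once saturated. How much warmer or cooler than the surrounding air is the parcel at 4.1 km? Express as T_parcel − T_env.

-5.89°C (parcel cooler than environment)

Parcel:
  Dry to 1800 m: -9.9 × 1.8 km = -17.82°C, so T = -6.22°C.
  Saturated to 4100 m: -5.5 × 2.3 km = -12.65°C, so T = -18.87°C.
Environment:
  Environment, lower layer to 400 m: -7.8 × 0.4 km = -3.12°C, so T = 8.48°C.
  Environment, upper layer to 4100 m: -5.8 × 3.7 km = -21.46°C, so T = -12.98°C.
T_parcel − T_env = -18.87 − (-12.98) = -5.89°C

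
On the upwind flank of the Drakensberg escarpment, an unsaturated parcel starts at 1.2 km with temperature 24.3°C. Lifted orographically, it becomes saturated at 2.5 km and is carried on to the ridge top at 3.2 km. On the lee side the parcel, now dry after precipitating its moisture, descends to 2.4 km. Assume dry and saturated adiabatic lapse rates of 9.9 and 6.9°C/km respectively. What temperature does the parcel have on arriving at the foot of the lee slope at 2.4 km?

14.52°C

Dry to 2500 m: -9.9 × 1.3 km = -12.87°C, so T = 11.43°C.
Saturated to 3200 m: -6.9 × 0.7 km = -4.83°C, so T = 6.6°C.
Dry descent to 2400 m: +9.9 × 0.8 km = +7.92°C, so T = 14.52°C.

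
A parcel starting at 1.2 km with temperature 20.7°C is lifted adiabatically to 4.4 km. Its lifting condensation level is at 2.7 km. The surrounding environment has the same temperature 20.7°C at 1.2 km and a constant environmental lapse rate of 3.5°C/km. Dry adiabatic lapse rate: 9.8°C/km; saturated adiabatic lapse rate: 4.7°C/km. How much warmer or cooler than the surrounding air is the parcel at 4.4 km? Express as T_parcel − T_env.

-11.49°C (parcel cooler than environment)

Parcel:
  1200–2700 m, dry: Δz = 1.5 km ⇒ ΔT = -14.7°C; T = 6°C
  2700–4400 m, saturated: Δz = 1.7 km ⇒ ΔT = -7.99°C; T = -1.99°C
Environment:
  1200–4400 m, environment: Δz = 3.2 km ⇒ ΔT = -11.2°C; T = 9.5°C
T_parcel − T_env = -1.99 − 9.5 = -11.49°C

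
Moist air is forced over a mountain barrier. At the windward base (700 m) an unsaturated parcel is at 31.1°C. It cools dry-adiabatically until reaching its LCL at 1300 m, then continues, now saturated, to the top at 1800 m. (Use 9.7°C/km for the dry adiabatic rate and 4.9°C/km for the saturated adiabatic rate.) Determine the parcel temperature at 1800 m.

22.83°C

Dry to 1300 m: -9.7 × 0.6 km = -5.82°C, so T = 25.28°C.
Saturated to 1800 m: -4.9 × 0.5 km = -2.45°C, so T = 22.83°C.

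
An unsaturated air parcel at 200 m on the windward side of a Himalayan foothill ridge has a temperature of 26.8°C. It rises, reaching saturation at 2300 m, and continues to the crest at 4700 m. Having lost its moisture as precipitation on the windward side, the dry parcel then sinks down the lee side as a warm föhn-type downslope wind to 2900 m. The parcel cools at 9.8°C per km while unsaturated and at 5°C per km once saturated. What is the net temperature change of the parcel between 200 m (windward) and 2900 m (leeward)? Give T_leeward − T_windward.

-14.94°C

200–2300 m, dry: Δz = 2.1 km ⇒ ΔT = -20.58°C; T = 6.22°C
2300–4700 m, saturated: Δz = 2.4 km ⇒ ΔT = -12°C; T = -5.78°C
4700–2900 m, dry descent: Δz = 1.8 km ⇒ ΔT = +17.64°C; T = 11.86°C
Net change vs windward start: 11.86 − 26.8 = -14.94°C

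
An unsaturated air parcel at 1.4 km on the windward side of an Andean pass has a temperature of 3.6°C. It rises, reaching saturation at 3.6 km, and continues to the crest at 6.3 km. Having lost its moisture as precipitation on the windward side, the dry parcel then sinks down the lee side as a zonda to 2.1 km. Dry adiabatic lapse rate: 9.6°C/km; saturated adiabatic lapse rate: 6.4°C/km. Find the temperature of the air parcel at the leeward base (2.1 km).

5.52°C

1400–3600 m, dry: Δz = 2.2 km ⇒ ΔT = -21.12°C; T = -17.52°C
3600–6300 m, saturated: Δz = 2.7 km ⇒ ΔT = -17.28°C; T = -34.8°C
6300–2100 m, dry descent: Δz = 4.2 km ⇒ ΔT = +40.32°C; T = 5.52°C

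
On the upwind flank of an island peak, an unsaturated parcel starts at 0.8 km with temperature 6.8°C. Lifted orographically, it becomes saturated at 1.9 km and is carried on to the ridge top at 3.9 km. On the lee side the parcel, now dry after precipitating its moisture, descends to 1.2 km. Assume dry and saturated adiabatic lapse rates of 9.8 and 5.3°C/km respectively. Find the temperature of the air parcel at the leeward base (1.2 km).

11.88°C

800 → 1900 m (dry, 9.8°C/km): ΔT = -9.8 × 1.1 = -10.78°C → T = -3.98°C
1900 → 3900 m (saturated, 5.3°C/km): ΔT = -5.3 × 2 = -10.6°C → T = -14.58°C
3900 → 1200 m (dry descent, 9.8°C/km): ΔT = +9.8 × 2.7 = +26.46°C → T = 11.88°C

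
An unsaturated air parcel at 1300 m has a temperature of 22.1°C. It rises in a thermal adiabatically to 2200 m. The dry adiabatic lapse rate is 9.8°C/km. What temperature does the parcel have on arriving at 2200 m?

1300 → 2200 m (dry adiabatic, 9.8°C/km): ΔT = -9.8 × 0.9 = -8.82°C → T = 13.28°C

13.28°C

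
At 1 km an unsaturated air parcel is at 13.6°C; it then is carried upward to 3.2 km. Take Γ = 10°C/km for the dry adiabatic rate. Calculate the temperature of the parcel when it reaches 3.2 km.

1000–3200 m, dry adiabatic: Δz = 2.2 km ⇒ ΔT = -22°C; T = -8.4°C

-8.4°C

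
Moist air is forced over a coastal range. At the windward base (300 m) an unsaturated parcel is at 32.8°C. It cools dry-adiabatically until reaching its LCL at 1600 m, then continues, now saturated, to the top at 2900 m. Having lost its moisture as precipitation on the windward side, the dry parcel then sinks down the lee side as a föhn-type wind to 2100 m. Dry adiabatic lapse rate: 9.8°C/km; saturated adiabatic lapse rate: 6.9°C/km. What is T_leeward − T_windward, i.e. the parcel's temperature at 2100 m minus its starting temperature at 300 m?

300–1600 m, dry: Δz = 1.3 km ⇒ ΔT = -12.74°C; T = 20.06°C
1600–2900 m, saturated: Δz = 1.3 km ⇒ ΔT = -8.97°C; T = 11.09°C
2900–2100 m, dry descent: Δz = 0.8 km ⇒ ΔT = +7.84°C; T = 18.93°C
Net change vs windward start: 18.93 − 32.8 = -13.87°C

-13.87°C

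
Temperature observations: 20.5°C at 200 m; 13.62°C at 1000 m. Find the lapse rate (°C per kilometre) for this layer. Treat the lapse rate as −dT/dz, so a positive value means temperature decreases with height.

Γ = −ΔT/Δz = (20.5 − 13.62) / (1000 − 200) m
  = 6.88°C / 0.8 km = 8.6°C/km

8.6°C/km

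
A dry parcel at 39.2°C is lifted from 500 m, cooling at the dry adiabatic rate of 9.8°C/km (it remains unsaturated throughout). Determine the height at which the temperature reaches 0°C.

Height above start = (39.2 − 0) / 9.8 = 4 km
Altitude = 500 m + 4000 m = 4500 m

4500 m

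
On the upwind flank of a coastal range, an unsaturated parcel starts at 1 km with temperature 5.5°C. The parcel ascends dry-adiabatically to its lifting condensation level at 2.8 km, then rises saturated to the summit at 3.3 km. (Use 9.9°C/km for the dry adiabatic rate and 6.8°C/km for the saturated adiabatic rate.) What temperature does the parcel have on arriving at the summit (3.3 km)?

1000 → 2800 m (dry, 9.9°C/km): ΔT = -9.9 × 1.8 = -17.82°C → T = -12.32°C
2800 → 3300 m (saturated, 6.8°C/km): ΔT = -6.8 × 0.5 = -3.4°C → T = -15.72°C

-15.72°C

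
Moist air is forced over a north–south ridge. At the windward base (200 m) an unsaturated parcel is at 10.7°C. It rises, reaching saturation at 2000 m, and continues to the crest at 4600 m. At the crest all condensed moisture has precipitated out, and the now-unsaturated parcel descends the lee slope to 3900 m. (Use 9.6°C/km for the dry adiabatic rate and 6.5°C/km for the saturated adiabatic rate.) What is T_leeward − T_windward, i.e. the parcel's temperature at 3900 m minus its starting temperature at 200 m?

From 200 m to 2000 m (dry): cools by 9.6 × 1.8 = 17.28°C, giving -6.58°C.
From 2000 m to 4600 m (saturated): cools by 6.5 × 2.6 = 16.9°C, giving -23.48°C.
From 4600 m to 3900 m (dry descent): warms by 9.6 × 0.7 = 6.72°C, giving -16.76°C.
Net change vs windward start: -16.76 − 10.7 = -27.46°C

-27.46°C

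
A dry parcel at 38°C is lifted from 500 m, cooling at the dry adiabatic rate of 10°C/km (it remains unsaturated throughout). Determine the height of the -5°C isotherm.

4800 m

Height above start = (38 − (-5)) / 10 = 4.3 km
Altitude = 500 m + 4300 m = 4800 m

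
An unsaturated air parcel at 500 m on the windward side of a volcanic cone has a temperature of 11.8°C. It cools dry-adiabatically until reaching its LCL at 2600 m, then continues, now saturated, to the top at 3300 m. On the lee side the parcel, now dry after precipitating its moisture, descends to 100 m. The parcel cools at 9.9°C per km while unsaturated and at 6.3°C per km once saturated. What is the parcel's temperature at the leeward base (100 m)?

From 500 m to 2600 m (dry): cools by 9.9 × 2.1 = 20.79°C, giving -8.99°C.
From 2600 m to 3300 m (saturated): cools by 6.3 × 0.7 = 4.41°C, giving -13.4°C.
From 3300 m to 100 m (dry descent): warms by 9.9 × 3.2 = 31.68°C, giving 18.28°C.

18.28°C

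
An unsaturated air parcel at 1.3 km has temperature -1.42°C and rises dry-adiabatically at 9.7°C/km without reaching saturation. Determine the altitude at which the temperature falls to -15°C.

Height above start = (-1.42 − (-15)) / 9.7 = 1.4 km
Altitude = 1300 m + 1400 m = 2700 m

2.7 km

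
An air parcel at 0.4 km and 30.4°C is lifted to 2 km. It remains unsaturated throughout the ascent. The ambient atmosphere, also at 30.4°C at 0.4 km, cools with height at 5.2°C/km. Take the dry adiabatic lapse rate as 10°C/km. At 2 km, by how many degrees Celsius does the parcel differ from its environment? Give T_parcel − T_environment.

Parcel:
  Dry to 2000 m: -10 × 1.6 km = -16°C, so T = 14.4°C.
Environment:
  Environment to 2000 m: -5.2 × 1.6 km = -8.32°C, so T = 22.08°C.
T_parcel − T_env = 14.4 − 22.08 = -7.68°C

-7.68°C (parcel cooler than environment)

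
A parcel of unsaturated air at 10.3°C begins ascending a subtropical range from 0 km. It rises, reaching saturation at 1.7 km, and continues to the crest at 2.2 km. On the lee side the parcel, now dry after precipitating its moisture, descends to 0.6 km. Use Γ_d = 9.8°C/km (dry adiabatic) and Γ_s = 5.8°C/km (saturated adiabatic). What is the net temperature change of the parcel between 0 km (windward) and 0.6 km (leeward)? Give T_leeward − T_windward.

-3.88°C

0 → 1700 m (dry, 9.8°C/km): ΔT = -9.8 × 1.7 = -16.66°C → T = -6.36°C
1700 → 2200 m (saturated, 5.8°C/km): ΔT = -5.8 × 0.5 = -2.9°C → T = -9.26°C
2200 → 600 m (dry descent, 9.8°C/km): ΔT = +9.8 × 1.6 = +15.68°C → T = 6.42°C
Net change vs windward start: 6.42 − 10.3 = -3.88°C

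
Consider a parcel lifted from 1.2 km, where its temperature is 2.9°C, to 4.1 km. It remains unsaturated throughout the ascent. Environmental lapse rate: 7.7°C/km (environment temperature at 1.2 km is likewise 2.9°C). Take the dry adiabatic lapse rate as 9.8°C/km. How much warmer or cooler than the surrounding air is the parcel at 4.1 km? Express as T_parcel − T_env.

-6.09°C (parcel cooler than environment)

Parcel:
  1200–4100 m, dry: Δz = 2.9 km ⇒ ΔT = -28.42°C; T = -25.52°C
Environment:
  1200–4100 m, environment: Δz = 2.9 km ⇒ ΔT = -22.33°C; T = -19.43°C
T_parcel − T_env = -25.52 − (-19.43) = -6.09°C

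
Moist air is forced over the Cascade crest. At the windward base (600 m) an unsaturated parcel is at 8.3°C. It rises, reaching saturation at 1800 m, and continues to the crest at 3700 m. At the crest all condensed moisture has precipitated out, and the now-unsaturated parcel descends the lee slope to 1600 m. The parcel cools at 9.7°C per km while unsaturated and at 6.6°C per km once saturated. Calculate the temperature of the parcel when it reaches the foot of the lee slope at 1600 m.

4.49°C

From 600 m to 1800 m (dry): cools by 9.7 × 1.2 = 11.64°C, giving -3.34°C.
From 1800 m to 3700 m (saturated): cools by 6.6 × 1.9 = 12.54°C, giving -15.88°C.
From 3700 m to 1600 m (dry descent): warms by 9.7 × 2.1 = 20.37°C, giving 4.49°C.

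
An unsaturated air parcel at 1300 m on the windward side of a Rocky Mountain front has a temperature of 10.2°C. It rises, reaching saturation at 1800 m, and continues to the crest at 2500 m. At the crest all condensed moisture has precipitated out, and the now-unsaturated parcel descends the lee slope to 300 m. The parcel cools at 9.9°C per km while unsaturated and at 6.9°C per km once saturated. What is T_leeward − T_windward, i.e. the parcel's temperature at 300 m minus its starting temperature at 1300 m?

Dry to 1800 m: -9.9 × 0.5 km = -4.95°C, so T = 5.25°C.
Saturated to 2500 m: -6.9 × 0.7 km = -4.83°C, so T = 0.42°C.
Dry descent to 300 m: +9.9 × 2.2 km = +21.78°C, so T = 22.2°C.
Net change vs windward start: 22.2 − 10.2 = +12°C

+12°C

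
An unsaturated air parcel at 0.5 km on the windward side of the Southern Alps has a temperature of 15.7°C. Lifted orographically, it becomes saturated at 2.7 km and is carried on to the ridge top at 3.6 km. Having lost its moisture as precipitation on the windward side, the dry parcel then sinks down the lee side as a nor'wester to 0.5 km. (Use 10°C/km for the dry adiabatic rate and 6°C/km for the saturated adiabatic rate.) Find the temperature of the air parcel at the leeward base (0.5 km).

19.3°C

From 500 m to 2700 m (dry): cools by 10 × 2.2 = 22°C, giving -6.3°C.
From 2700 m to 3600 m (saturated): cools by 6 × 0.9 = 5.4°C, giving -11.7°C.
From 3600 m to 500 m (dry descent): warms by 10 × 3.1 = 31°C, giving 19.3°C.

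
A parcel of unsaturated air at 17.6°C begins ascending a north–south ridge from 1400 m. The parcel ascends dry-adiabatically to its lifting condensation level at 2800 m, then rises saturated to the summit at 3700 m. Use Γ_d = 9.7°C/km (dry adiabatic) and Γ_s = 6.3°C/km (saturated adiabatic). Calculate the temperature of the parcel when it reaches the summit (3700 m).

Dry to 2800 m: -9.7 × 1.4 km = -13.58°C, so T = 4.02°C.
Saturated to 3700 m: -6.3 × 0.9 km = -5.67°C, so T = -1.65°C.

-1.65°C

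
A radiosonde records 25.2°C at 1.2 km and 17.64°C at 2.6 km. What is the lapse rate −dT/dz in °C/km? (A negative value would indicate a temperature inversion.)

Γ = −ΔT/Δz = (25.2 − 17.64) / (2600 − 1200) m
  = 7.56°C / 1.4 km = 5.4°C/km

5.4°C/km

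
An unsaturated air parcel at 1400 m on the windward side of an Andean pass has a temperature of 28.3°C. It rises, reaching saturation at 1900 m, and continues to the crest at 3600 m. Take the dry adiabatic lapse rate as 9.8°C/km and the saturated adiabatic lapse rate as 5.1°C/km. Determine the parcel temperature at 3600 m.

Dry to 1900 m: -9.8 × 0.5 km = -4.9°C, so T = 23.4°C.
Saturated to 3600 m: -5.1 × 1.7 km = -8.67°C, so T = 14.73°C.

14.73°C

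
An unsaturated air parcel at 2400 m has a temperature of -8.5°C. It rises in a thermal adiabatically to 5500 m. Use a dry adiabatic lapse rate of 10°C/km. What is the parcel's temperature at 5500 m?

-39.5°C

2400–5500 m, dry adiabatic: Δz = 3.1 km ⇒ ΔT = -31°C; T = -39.5°C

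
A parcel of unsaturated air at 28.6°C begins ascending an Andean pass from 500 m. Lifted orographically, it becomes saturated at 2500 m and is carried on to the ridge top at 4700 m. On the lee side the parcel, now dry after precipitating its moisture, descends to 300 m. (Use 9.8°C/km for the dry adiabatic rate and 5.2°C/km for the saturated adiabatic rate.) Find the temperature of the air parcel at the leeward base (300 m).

40.68°C

Dry to 2500 m: -9.8 × 2 km = -19.6°C, so T = 9°C.
Saturated to 4700 m: -5.2 × 2.2 km = -11.44°C, so T = -2.44°C.
Dry descent to 300 m: +9.8 × 4.4 km = +43.12°C, so T = 40.68°C.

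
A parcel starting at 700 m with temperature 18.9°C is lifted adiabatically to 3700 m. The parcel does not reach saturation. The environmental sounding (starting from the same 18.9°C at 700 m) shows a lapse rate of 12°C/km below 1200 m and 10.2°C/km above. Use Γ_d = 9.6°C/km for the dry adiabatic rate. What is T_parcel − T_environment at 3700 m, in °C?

+2.7°C (parcel warmer than environment)

Parcel:
  Dry to 3700 m: -9.6 × 3 km = -28.8°C, so T = -9.9°C.
Environment:
  Environment, lower layer to 1200 m: -12 × 0.5 km = -6°C, so T = 12.9°C.
  Environment, upper layer to 3700 m: -10.2 × 2.5 km = -25.5°C, so T = -12.6°C.
T_parcel − T_env = -9.9 − (-12.6) = +2.7°C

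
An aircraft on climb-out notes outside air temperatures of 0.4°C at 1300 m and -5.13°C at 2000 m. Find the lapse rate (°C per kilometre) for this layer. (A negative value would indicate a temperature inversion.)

7.9°C/km

Γ = −ΔT/Δz = (0.4 − (-5.13)) / (2000 − 1300) m
  = 5.53°C / 0.7 km = 7.9°C/km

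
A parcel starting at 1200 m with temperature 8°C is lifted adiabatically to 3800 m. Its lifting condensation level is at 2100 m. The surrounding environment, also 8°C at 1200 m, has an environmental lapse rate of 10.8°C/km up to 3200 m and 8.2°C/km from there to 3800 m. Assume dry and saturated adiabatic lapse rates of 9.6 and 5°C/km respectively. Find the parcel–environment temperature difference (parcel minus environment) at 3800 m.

+9.38°C (parcel warmer than environment)

Parcel:
  1200 → 2100 m (dry, 9.6°C/km): ΔT = -9.6 × 0.9 = -8.64°C → T = -0.64°C
  2100 → 3800 m (saturated, 5°C/km): ΔT = -5 × 1.7 = -8.5°C → T = -9.14°C
Environment:
  1200 → 3200 m (environment, lower layer, 10.8°C/km): ΔT = -10.8 × 2 = -21.6°C → T = -13.6°C
  3200 → 3800 m (environment, upper layer, 8.2°C/km): ΔT = -8.2 × 0.6 = -4.92°C → T = -18.52°C
T_parcel − T_env = -9.14 − (-18.52) = +9.38°C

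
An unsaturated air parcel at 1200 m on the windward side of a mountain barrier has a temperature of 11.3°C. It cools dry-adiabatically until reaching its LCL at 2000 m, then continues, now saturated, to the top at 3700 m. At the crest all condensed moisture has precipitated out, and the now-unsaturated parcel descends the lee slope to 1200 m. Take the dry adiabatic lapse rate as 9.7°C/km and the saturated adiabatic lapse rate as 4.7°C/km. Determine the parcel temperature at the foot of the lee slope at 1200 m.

Dry to 2000 m: -9.7 × 0.8 km = -7.76°C, so T = 3.54°C.
Saturated to 3700 m: -4.7 × 1.7 km = -7.99°C, so T = -4.45°C.
Dry descent to 1200 m: +9.7 × 2.5 km = +24.25°C, so T = 19.8°C.

19.8°C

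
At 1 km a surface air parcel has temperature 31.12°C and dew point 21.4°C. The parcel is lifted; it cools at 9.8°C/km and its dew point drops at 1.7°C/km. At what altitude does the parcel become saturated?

2.2 km

T and T_d converge at 9.8 − 1.7 = 8.1°C per km
Height above start = (31.12 − 21.4) / 8.1 = 1.2 km
LCL altitude = 1000 m + 1200 m = 2200 m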